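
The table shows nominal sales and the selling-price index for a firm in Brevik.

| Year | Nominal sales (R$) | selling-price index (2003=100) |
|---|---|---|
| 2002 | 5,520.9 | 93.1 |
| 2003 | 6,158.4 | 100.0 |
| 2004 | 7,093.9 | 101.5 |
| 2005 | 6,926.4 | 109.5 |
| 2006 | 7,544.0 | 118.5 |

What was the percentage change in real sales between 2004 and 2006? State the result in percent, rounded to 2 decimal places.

Real sales 2004 = 7093.9/1.015 = 6989.06.
Real sales 2006 = 7544.0/1.185 = 6366.24.
Change = 6366.24/6989.06 − 1 = -0.0891.

-8.91%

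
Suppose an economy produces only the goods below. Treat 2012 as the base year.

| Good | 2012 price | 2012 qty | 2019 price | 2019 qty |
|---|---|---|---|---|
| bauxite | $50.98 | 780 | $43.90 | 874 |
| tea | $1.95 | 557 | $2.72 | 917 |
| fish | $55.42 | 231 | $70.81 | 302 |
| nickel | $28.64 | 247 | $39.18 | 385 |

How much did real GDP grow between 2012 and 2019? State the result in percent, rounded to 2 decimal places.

22.04%

Real GDP 2012 = Nominal GDP 2012 = 50.98·780 + 1.95·557 + 55.42·231 + 28.64·247 = 60726.65.
Real GDP 2019 (at 2012 prices) = 50.98·874 + 1.95·917 + 55.42·302 + 28.64·385 = 74107.91.
Real growth = 74107.91/60726.65 − 1 = 0.2204.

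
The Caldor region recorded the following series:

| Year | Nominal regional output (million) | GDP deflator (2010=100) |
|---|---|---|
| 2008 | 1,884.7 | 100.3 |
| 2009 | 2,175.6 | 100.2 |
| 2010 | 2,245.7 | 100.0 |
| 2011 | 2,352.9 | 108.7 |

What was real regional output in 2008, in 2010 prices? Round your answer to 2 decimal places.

1,879.06 million

Real regional output 2008 = 1884.7 / 1.003 = 1879.06.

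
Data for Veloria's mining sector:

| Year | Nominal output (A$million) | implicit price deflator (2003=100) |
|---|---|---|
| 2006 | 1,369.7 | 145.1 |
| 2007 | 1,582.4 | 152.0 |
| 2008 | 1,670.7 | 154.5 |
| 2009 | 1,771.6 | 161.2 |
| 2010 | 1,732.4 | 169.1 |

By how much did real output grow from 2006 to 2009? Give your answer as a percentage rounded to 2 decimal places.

Real output 2006 = 1369.7/1.451 = 943.97.
Real output 2009 = 1771.6/1.612 = 1099.01.
Change = 1099.01/943.97 − 1 = 0.1642.

16.42%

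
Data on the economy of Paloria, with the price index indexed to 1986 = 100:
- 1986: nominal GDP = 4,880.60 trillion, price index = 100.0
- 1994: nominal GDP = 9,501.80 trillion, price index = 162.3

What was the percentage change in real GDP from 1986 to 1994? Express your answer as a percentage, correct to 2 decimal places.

19.95%

Real GDP 1986 = 4880.60 / 1.000 = 4880.60.
Real GDP 1994 = 9501.80 / 1.623 = 5854.47.
Real growth = 5854.47 / 4880.60 − 1 = 0.1995.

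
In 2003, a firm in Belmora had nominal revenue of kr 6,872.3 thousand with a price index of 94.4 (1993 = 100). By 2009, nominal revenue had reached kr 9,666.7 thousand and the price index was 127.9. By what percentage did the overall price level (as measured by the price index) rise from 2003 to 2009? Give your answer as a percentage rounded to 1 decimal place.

Price-level change = 127.9 / 94.4 − 1 = 0.3549.

35.5%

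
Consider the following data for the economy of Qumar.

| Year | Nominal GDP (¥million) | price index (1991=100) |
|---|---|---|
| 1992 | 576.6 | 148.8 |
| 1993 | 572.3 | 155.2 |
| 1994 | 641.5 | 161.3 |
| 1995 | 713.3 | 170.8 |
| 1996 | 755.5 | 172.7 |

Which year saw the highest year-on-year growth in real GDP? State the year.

1994

1993: real = 572.3/1.552 = 368.75; growth vs 1992 (387.50) = -4.84%.
1994: real = 641.5/1.613 = 397.71; growth vs 1993 (368.75) = 7.85%.
1995: real = 713.3/1.708 = 417.62; growth vs 1994 (397.71) = 5.01%.
1996: real = 755.5/1.727 = 437.46; growth vs 1995 (417.62) = 4.75%.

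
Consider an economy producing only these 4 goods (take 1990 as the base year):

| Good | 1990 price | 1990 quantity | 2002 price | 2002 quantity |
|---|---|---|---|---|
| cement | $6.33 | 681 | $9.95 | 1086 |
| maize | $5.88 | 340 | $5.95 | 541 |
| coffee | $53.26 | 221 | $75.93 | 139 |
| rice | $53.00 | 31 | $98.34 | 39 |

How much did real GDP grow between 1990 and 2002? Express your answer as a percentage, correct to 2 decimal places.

Real GDP 1990 = Nominal GDP 1990 = 6.33·681 + 5.88·340 + 53.26·221 + 53.00·31 = 19723.39.
Real GDP 2002 (at 1990 prices) = 6.33·1086 + 5.88·541 + 53.26·139 + 53.00·39 = 19525.60.
Real growth = 19525.60/19723.39 − 1 = -0.0100.

-1.00%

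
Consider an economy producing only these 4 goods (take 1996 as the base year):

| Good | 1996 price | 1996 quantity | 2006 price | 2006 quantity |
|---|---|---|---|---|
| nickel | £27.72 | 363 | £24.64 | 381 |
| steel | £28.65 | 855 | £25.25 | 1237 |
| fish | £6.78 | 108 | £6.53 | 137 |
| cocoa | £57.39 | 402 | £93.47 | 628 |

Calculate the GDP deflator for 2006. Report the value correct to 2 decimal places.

Nominal GDP 2006 = 24.64·381 + 25.25·1237 + 6.53·137 + 93.47·628 = 100215.86.
Real GDP 2006 (at 1996 prices) = 27.72·381 + 28.65·1237 + 6.78·137 + 57.39·628 = 82971.15.
Deflator = Nominal/Real × 100 = 100215.86/82971.15 × 100 = 120.784.

120.78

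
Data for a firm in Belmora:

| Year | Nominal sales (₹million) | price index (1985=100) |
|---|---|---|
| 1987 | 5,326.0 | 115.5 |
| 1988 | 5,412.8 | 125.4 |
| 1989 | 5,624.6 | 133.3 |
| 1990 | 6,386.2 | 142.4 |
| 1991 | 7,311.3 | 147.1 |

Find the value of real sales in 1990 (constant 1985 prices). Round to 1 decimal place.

₹4,484.7 million

Real sales 1990 = 6386.2 / 1.424 = 4484.69.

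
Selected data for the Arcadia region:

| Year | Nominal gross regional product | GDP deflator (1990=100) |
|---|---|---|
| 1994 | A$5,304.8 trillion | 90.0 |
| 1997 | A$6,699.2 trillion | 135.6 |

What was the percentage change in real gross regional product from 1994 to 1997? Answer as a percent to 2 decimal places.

Deflate each year: 1994 → 5304.8/0.900 = 5894.22; 1997 → 6699.2/1.356 = 4940.41.
So real gross regional product changed by 4940.41/5894.22 − 1 = -0.1618, i.e. -16.18%.

-16.18%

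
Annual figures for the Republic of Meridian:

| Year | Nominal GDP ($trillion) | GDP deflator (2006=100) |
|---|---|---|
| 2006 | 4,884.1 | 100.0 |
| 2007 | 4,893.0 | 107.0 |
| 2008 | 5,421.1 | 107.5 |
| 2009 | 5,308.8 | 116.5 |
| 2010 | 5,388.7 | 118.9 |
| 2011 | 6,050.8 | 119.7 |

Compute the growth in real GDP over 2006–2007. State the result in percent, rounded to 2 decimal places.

-6.37%

Real GDP 2006 = 4884.1/1.000 = 4884.10.
Real GDP 2007 = 4893.0/1.070 = 4572.90.
Change = 4572.90/4884.10 − 1 = -0.0637.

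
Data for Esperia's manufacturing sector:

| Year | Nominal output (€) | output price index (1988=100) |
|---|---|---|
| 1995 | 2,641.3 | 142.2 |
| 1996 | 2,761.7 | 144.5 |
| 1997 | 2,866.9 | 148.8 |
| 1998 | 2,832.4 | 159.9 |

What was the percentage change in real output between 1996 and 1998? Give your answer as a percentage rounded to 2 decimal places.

-7.32%

Real output 1996 = 2761.7/1.445 = 1911.21.
Real output 1998 = 2832.4/1.599 = 1771.36.
Change = 1771.36/1911.21 − 1 = -0.0732.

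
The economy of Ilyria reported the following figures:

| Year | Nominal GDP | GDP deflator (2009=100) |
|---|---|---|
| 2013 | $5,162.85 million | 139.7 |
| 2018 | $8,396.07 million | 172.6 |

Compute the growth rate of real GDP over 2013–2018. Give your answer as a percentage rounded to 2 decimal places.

Deflate each year: 2013 → 5162.85/1.397 = 3695.67; 2018 → 8396.07/1.726 = 4864.47.
So real GDP changed by 4864.47/3695.67 − 1 = 0.3163, i.e. 31.63%.

31.63%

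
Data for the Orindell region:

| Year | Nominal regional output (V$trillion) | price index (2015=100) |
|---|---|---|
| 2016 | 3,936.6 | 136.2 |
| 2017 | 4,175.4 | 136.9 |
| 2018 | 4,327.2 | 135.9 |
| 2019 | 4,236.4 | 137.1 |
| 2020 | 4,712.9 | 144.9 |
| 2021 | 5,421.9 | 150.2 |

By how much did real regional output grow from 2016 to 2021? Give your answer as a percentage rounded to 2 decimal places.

Real regional output 2016 = 3936.6/1.362 = 2890.31.
Real regional output 2021 = 5421.9/1.502 = 3609.79.
Change = 3609.79/2890.31 − 1 = 0.2489.

24.89%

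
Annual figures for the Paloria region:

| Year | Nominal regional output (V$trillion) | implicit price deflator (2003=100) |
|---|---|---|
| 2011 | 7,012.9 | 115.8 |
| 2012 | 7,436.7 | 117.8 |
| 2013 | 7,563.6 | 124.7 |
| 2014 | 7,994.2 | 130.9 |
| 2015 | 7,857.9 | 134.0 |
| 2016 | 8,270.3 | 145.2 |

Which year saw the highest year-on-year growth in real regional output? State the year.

2012: real = 7436.7/1.178 = 6312.99; growth vs 2011 (6056.04) = 4.24%.
2013: real = 7563.6/1.247 = 6065.44; growth vs 2012 (6312.99) = -3.92%.
2014: real = 7994.2/1.309 = 6107.10; growth vs 2013 (6065.44) = 0.69%.
2015: real = 7857.9/1.340 = 5864.10; growth vs 2014 (6107.10) = -3.98%.
2016: real = 8270.3/1.452 = 5695.80; growth vs 2015 (5864.10) = -2.87%.

2012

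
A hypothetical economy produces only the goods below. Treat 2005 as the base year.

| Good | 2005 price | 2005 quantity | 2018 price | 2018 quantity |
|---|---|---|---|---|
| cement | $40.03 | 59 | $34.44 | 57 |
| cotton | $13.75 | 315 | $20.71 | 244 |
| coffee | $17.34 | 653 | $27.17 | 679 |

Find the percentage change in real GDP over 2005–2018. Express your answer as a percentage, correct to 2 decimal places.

-3.36%

Real GDP 2005 = Nominal GDP 2005 = 40.03·59 + 13.75·315 + 17.34·653 = 18016.04.
Real GDP 2018 (at 2005 prices) = 40.03·57 + 13.75·244 + 17.34·679 = 17410.57.
Real growth = 17410.57/18016.04 − 1 = -0.0336.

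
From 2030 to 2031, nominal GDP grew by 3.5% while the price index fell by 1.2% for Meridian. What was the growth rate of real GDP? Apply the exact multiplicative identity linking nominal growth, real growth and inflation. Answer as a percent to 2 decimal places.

4.76%

(1 + g_nom) = (1 + g_real)(1 + π), so g_real = 1.0350 / 0.9880 − 1 = 0.04757.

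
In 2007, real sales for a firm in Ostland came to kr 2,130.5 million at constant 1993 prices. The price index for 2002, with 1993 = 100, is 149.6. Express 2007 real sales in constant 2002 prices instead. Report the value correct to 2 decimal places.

Real sales in 2002 prices = Real sales in 1993 prices × (P_2002/P_1993) = 2130.5 × 1.496 = 3187.23.

kr 3,187.23 million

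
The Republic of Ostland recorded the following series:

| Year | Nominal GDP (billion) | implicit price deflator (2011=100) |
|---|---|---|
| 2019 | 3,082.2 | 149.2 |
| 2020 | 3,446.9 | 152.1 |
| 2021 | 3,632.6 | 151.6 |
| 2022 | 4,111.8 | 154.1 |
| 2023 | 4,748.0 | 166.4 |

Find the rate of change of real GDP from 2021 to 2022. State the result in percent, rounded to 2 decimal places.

11.36%

Real GDP 2021 = 3632.6/1.516 = 2396.17.
Real GDP 2022 = 4111.8/1.541 = 2668.27.
Change = 2668.27/2396.17 − 1 = 0.1136.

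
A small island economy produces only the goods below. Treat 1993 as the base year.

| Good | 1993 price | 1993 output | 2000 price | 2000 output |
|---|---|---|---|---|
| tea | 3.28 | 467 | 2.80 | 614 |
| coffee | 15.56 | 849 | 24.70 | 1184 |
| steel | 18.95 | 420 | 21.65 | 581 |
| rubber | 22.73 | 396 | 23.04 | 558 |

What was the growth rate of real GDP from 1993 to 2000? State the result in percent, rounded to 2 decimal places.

Real GDP 1993 = Nominal GDP 1993 = 3.28·467 + 15.56·849 + 18.95·420 + 22.73·396 = 31702.28.
Real GDP 2000 (at 1993 prices) = 3.28·614 + 15.56·1184 + 18.95·581 + 22.73·558 = 44130.25.
Real growth = 44130.25/31702.28 − 1 = 0.3920.

39.20%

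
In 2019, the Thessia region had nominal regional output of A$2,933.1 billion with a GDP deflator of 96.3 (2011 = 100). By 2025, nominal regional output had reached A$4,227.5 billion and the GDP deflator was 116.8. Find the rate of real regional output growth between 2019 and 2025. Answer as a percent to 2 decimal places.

Real regional output 2019 = 2933.1 / 0.963 = 3045.79.
Real regional output 2025 = 4227.5 / 1.168 = 3619.43.
Real growth = 3619.43 / 3045.79 − 1 = 0.1883.

18.83%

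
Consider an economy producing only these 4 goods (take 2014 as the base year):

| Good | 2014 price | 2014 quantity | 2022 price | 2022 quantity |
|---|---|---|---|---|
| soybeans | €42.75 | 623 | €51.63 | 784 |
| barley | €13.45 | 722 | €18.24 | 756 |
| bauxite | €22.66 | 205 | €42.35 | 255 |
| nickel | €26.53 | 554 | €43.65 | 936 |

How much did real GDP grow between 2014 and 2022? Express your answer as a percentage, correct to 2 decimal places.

33.41%

Real GDP 2014 = Nominal GDP 2014 = 42.75·623 + 13.45·722 + 22.66·205 + 26.53·554 = 55687.07.
Real GDP 2022 (at 2014 prices) = 42.75·784 + 13.45·756 + 22.66·255 + 26.53·936 = 74294.58.
Real growth = 74294.58/55687.07 − 1 = 0.3341.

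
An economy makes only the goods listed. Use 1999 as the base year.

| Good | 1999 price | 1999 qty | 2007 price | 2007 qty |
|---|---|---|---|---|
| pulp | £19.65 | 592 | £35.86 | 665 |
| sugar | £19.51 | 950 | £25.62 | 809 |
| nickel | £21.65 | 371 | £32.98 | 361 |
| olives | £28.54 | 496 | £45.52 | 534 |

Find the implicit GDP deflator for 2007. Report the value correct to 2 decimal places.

155.64

Nominal GDP 2007 = 35.86·665 + 25.62·809 + 32.98·361 + 45.52·534 = 80786.94.
Real GDP 2007 (at 1999 prices) = 19.65·665 + 19.51·809 + 21.65·361 + 28.54·534 = 51906.85.
Deflator = Nominal/Real × 100 = 80786.94/51906.85 × 100 = 155.638.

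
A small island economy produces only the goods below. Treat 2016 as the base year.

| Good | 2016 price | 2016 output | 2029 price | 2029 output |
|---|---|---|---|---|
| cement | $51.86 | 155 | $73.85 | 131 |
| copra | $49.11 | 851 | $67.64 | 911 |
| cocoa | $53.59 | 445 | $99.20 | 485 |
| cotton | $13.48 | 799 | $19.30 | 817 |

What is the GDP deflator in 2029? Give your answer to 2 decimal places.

Nominal GDP 2029 = 73.85·131 + 67.64·911 + 99.20·485 + 19.30·817 = 135174.49.
Real GDP 2029 (at 2016 prices) = 51.86·131 + 49.11·911 + 53.59·485 + 13.48·817 = 88537.18.
Deflator = Nominal/Real × 100 = 135174.49/88537.18 × 100 = 152.675.

152.68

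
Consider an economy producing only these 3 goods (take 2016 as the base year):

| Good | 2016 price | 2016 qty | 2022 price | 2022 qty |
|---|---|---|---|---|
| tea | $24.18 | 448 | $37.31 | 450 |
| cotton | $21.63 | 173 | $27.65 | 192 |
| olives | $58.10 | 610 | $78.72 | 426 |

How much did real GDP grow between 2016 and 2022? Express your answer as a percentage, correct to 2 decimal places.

Real GDP 2016 = Nominal GDP 2016 = 24.18·448 + 21.63·173 + 58.10·610 = 50015.63.
Real GDP 2022 (at 2016 prices) = 24.18·450 + 21.63·192 + 58.10·426 = 39784.56.
Real growth = 39784.56/50015.63 − 1 = -0.2046.

-20.46%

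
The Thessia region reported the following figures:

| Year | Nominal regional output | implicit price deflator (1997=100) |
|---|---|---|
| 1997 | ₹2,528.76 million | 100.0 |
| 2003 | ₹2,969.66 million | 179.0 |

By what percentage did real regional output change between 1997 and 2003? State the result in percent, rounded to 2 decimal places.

Real regional output 1997 = 2528.76 / 1.000 = 2528.76.
Real regional output 2003 = 2969.66 / 1.790 = 1659.03.
Real growth = 1659.03 / 2528.76 − 1 = -0.3439.

-34.39%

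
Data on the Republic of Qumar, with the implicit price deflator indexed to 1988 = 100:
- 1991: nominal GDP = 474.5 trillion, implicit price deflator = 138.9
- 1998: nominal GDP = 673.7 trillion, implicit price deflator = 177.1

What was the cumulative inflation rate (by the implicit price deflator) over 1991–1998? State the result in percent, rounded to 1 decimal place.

Price-level change = 177.1 / 138.9 − 1 = 0.2750.

27.5%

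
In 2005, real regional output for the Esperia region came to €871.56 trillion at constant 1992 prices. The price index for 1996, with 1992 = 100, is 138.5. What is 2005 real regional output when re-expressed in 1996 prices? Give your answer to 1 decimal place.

€1,207.1 trillion

Real regional output in 1996 prices = Real regional output in 1992 prices × (P_1996/P_1992) = 871.56 × 1.385 = 1207.11.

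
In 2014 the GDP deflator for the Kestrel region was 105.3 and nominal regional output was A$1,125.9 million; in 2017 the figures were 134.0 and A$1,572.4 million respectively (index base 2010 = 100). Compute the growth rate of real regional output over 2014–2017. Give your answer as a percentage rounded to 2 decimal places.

9.75%

Deflate each year: 2014 → 1125.9/1.053 = 1069.23; 2017 → 1572.4/1.340 = 1173.43.
So real regional output changed by 1173.43/1069.23 − 1 = 0.0975, i.e. 9.75%.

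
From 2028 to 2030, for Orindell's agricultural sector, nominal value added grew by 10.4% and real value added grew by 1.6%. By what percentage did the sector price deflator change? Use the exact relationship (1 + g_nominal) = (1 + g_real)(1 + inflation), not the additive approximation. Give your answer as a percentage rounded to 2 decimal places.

(1 + g_nom) = (1 + g_real)(1 + π), so π = 1.1040 / 1.0160 − 1 = 0.08661.

8.66%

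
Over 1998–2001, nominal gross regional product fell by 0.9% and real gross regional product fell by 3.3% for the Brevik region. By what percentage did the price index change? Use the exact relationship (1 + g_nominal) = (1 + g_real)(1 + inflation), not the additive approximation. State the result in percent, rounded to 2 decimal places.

2.48%

(1 + g_nom) = (1 + g_real)(1 + π), so π = 0.9910 / 0.9670 − 1 = 0.02482.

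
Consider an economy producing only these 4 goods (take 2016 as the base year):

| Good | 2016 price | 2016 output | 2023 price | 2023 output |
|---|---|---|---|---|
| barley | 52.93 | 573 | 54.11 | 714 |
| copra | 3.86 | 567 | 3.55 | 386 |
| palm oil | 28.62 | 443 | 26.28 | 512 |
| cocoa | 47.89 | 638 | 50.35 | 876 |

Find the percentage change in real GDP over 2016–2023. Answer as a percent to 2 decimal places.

26.58%

Real GDP 2016 = Nominal GDP 2016 = 52.93·573 + 3.86·567 + 28.62·443 + 47.89·638 = 75749.99.
Real GDP 2023 (at 2016 prices) = 52.93·714 + 3.86·386 + 28.62·512 + 47.89·876 = 95887.06.
Real growth = 95887.06/75749.99 − 1 = 0.2658.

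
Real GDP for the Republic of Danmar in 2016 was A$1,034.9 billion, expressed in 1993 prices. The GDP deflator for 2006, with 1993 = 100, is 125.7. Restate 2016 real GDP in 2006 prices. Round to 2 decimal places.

Real GDP in 2006 prices = Real GDP in 1993 prices × (P_2006/P_1993) = 1034.9 × 1.257 = 1300.87.

A$1,300.87 billion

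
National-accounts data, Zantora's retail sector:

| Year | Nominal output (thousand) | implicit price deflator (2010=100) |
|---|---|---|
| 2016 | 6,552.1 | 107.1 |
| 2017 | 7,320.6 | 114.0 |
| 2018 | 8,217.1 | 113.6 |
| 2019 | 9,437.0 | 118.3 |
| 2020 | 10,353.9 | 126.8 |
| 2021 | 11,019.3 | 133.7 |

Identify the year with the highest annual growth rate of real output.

2018

2017: real = 7320.6/1.140 = 6421.58; growth vs 2016 (6117.74) = 4.97%.
2018: real = 8217.1/1.136 = 7233.36; growth vs 2017 (6421.58) = 12.64%.
2019: real = 9437.0/1.183 = 7977.18; growth vs 2018 (7233.36) = 10.28%.
2020: real = 10353.9/1.268 = 8165.54; growth vs 2019 (7977.18) = 2.36%.
2021: real = 11019.3/1.337 = 8241.81; growth vs 2020 (8165.54) = 0.93%.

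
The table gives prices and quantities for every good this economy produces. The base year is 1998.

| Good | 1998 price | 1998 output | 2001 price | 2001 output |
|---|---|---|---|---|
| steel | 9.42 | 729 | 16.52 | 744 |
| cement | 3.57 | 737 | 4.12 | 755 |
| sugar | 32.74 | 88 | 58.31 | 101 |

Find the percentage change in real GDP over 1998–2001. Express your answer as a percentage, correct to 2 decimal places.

5.10%

Real GDP 1998 = Nominal GDP 1998 = 9.42·729 + 3.57·737 + 32.74·88 = 12379.39.
Real GDP 2001 (at 1998 prices) = 9.42·744 + 3.57·755 + 32.74·101 = 13010.57.
Real growth = 13010.57/12379.39 − 1 = 0.0510.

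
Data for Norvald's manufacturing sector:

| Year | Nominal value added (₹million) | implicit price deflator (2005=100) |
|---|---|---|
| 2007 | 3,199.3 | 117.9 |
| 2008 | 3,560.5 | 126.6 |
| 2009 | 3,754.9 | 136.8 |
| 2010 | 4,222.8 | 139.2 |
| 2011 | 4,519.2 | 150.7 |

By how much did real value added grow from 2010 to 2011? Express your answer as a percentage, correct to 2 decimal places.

-1.15%

Real value added 2010 = 4222.8/1.392 = 3033.62.
Real value added 2011 = 4519.2/1.507 = 2998.81.
Change = 2998.81/3033.62 − 1 = -0.0115.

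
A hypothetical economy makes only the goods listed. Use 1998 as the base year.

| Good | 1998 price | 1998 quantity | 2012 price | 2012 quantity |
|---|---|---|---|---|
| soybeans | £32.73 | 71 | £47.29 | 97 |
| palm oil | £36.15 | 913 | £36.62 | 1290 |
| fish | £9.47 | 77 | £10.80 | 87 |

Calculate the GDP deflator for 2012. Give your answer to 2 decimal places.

104.22

Nominal GDP 2012 = 47.29·97 + 36.62·1290 + 10.80·87 = 52766.53.
Real GDP 2012 (at 1998 prices) = 32.73·97 + 36.15·1290 + 9.47·87 = 50632.20.
Deflator = Nominal/Real × 100 = 52766.53/50632.20 × 100 = 104.215.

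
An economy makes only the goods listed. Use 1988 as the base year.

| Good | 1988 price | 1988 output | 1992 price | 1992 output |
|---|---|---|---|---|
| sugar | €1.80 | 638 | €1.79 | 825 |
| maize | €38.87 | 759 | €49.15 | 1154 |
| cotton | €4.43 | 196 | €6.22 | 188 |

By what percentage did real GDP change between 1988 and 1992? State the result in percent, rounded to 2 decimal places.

49.67%

Real GDP 1988 = Nominal GDP 1988 = 1.80·638 + 38.87·759 + 4.43·196 = 31519.01.
Real GDP 1992 (at 1988 prices) = 1.80·825 + 38.87·1154 + 4.43·188 = 47173.82.
Real growth = 47173.82/31519.01 − 1 = 0.4967.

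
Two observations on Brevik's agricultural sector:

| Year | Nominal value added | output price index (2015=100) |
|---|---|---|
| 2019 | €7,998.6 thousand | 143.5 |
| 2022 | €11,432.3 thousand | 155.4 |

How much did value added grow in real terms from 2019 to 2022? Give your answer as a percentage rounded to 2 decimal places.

Deflate each year: 2019 → 7998.6/1.435 = 5573.94; 2022 → 11432.3/1.554 = 7356.69.
So real value added changed by 7356.69/5573.94 − 1 = 0.3198, i.e. 31.98%.

31.98%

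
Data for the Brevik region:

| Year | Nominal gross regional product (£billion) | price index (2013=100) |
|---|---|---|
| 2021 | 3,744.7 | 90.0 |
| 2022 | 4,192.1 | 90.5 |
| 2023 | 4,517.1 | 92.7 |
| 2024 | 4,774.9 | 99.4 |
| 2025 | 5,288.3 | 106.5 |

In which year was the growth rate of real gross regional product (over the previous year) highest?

2022: real = 4192.1/0.905 = 4632.15; growth vs 2021 (4160.78) = 11.33%.
2023: real = 4517.1/0.927 = 4872.82; growth vs 2022 (4632.15) = 5.20%.
2024: real = 4774.9/0.994 = 4803.72; growth vs 2023 (4872.82) = -1.42%.
2025: real = 5288.3/1.065 = 4965.54; growth vs 2024 (4803.72) = 3.37%.

2022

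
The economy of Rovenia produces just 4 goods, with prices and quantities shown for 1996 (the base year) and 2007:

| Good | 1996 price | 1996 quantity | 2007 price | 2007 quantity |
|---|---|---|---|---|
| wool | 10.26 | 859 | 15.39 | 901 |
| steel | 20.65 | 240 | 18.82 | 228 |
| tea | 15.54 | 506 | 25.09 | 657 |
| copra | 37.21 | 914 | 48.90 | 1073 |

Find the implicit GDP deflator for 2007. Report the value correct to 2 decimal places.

Nominal GDP 2007 = 15.39·901 + 18.82·228 + 25.09·657 + 48.90·1073 = 87111.18.
Real GDP 2007 (at 1996 prices) = 10.26·901 + 20.65·228 + 15.54·657 + 37.21·1073 = 64088.57.
Deflator = Nominal/Real × 100 = 87111.18/64088.57 × 100 = 135.923.

135.92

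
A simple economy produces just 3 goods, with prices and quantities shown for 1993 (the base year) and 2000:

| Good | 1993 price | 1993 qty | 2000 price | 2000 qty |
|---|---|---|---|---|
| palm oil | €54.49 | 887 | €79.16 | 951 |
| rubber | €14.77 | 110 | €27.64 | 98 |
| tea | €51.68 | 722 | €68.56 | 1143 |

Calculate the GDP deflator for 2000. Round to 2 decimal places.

Nominal GDP 2000 = 79.16·951 + 27.64·98 + 68.56·1143 = 156353.96.
Real GDP 2000 (at 1993 prices) = 54.49·951 + 14.77·98 + 51.68·1143 = 112337.69.
Deflator = Nominal/Real × 100 = 156353.96/112337.69 × 100 = 139.182.

139.18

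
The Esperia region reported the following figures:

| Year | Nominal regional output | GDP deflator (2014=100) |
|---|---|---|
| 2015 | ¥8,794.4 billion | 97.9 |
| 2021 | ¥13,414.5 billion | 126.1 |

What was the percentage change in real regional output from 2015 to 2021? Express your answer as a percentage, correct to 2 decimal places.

Deflate each year: 2015 → 8794.4/0.979 = 8983.04; 2021 → 13414.5/1.261 = 10637.99.
So real regional output changed by 10637.99/8983.04 − 1 = 0.1842, i.e. 18.42%.

18.42%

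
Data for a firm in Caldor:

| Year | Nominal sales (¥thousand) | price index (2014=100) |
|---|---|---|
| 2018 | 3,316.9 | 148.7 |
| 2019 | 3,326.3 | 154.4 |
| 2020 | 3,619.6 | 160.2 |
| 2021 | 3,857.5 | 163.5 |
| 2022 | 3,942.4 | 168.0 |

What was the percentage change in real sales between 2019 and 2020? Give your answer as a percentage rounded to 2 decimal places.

4.88%

Real sales 2019 = 3326.3/1.544 = 2154.34.
Real sales 2020 = 3619.6/1.602 = 2259.43.
Change = 2259.43/2154.34 − 1 = 0.0488.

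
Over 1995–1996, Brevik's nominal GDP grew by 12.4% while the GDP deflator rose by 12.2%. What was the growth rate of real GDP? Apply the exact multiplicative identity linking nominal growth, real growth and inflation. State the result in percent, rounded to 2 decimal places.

0.18%

(1 + g_nom) = (1 + g_real)(1 + π), so g_real = 1.1240 / 1.1220 − 1 = 0.00178.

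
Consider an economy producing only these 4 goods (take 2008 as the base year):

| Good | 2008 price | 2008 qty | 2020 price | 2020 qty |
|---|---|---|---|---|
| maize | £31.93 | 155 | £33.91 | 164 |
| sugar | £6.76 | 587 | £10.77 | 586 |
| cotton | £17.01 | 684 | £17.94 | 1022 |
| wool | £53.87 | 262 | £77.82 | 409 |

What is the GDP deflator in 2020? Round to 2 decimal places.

127.61

Nominal GDP 2020 = 33.91·164 + 10.77·586 + 17.94·1022 + 77.82·409 = 62035.52.
Real GDP 2020 (at 2008 prices) = 31.93·164 + 6.76·586 + 17.01·1022 + 53.87·409 = 48614.93.
Deflator = Nominal/Real × 100 = 62035.52/48614.93 × 100 = 127.606.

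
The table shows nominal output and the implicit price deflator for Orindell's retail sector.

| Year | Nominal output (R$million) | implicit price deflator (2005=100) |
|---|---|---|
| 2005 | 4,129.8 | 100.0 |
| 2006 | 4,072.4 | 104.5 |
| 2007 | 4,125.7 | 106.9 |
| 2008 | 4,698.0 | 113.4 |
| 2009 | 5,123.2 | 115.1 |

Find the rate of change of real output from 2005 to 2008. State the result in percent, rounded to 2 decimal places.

0.32%

Real output 2005 = 4129.8/1.000 = 4129.80.
Real output 2008 = 4698.0/1.134 = 4142.86.
Change = 4142.86/4129.80 − 1 = 0.0032.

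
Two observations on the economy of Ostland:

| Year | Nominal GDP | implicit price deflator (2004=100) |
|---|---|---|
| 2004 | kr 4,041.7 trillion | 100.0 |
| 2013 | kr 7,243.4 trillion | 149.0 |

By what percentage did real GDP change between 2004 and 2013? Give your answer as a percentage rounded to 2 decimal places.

20.28%

Deflate each year: 2004 → 4041.7/1.000 = 4041.70; 2013 → 7243.4/1.490 = 4861.34.
So real GDP changed by 4861.34/4041.70 − 1 = 0.2028, i.e. 20.28%.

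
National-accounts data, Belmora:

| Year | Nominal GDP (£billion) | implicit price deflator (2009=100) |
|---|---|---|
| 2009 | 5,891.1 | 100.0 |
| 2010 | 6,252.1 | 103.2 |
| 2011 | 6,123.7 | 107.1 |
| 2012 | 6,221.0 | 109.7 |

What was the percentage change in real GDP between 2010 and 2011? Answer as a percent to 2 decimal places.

-5.62%

Real GDP 2010 = 6252.1/1.032 = 6058.24.
Real GDP 2011 = 6123.7/1.071 = 5717.74.
Change = 5717.74/6058.24 − 1 = -0.0562.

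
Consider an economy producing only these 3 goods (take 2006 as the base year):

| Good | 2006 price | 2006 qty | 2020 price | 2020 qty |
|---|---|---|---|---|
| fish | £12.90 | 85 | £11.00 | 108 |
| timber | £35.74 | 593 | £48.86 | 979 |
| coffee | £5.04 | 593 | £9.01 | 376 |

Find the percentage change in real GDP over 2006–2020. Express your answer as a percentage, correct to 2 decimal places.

Real GDP 2006 = Nominal GDP 2006 = 12.90·85 + 35.74·593 + 5.04·593 = 25279.04.
Real GDP 2020 (at 2006 prices) = 12.90·108 + 35.74·979 + 5.04·376 = 38277.70.
Real growth = 38277.70/25279.04 − 1 = 0.5142.

51.42%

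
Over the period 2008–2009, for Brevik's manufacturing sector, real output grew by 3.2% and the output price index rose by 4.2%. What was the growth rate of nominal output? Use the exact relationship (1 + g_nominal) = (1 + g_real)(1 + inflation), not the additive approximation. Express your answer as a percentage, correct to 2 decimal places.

7.53%

(1 + g_nom) = (1 + g_real)(1 + π) = 1.0320 × 1.0420 = 1.07534.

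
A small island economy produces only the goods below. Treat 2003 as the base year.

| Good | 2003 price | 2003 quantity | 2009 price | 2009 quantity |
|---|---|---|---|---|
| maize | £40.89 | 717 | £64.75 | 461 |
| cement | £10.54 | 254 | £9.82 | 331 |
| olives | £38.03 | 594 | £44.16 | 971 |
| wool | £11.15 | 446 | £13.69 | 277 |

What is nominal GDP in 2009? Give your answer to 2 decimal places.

Nominal GDP 2009 = Σ (p_2009 × q_2009) = 64.75·461 + 9.82·331 + 44.16·971 + 13.69·277 = 79771.66.

£79771.66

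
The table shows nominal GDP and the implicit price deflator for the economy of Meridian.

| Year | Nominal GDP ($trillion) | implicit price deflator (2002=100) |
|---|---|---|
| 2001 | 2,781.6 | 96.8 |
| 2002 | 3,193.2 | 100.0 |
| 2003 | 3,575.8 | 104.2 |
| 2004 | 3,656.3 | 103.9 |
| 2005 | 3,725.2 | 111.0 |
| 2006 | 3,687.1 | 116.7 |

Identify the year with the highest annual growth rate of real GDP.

2002

2002: real = 3193.2/1.000 = 3193.20; growth vs 2001 (2873.55) = 11.12%.
2003: real = 3575.8/1.042 = 3431.67; growth vs 2002 (3193.20) = 7.47%.
2004: real = 3656.3/1.039 = 3519.06; growth vs 2003 (3431.67) = 2.55%.
2005: real = 3725.2/1.110 = 3356.04; growth vs 2004 (3519.06) = -4.63%.
2006: real = 3687.1/1.167 = 3159.47; growth vs 2005 (3356.04) = -5.86%.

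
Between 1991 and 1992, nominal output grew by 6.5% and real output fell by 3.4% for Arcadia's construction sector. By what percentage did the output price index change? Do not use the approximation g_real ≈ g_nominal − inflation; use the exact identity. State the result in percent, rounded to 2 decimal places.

10.25%

(1 + g_nom) = (1 + g_real)(1 + π), so π = 1.0650 / 0.9660 − 1 = 0.10248.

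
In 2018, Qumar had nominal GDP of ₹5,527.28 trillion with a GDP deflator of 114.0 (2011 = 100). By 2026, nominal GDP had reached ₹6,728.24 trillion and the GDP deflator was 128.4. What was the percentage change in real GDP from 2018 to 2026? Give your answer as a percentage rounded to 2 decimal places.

8.08%

Deflate each year: 2018 → 5527.28/1.140 = 4848.49; 2026 → 6728.24/1.284 = 5240.06.
So real GDP changed by 5240.06/4848.49 − 1 = 0.0808, i.e. 8.08%.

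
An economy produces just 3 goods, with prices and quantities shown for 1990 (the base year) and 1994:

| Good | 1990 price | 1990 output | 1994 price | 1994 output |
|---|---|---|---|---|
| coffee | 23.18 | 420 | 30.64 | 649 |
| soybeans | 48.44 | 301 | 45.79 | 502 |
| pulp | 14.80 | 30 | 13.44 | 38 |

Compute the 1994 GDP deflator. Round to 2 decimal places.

108.67

Nominal GDP 1994 = 30.64·649 + 45.79·502 + 13.44·38 = 43382.66.
Real GDP 1994 (at 1990 prices) = 23.18·649 + 48.44·502 + 14.80·38 = 39923.10.
Deflator = Nominal/Real × 100 = 43382.66/39923.10 × 100 = 108.666.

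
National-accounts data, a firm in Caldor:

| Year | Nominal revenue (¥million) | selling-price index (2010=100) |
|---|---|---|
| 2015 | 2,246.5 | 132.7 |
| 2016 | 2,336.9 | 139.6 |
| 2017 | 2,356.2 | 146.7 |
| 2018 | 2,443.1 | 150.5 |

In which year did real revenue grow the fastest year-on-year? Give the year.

2016: real = 2336.9/1.396 = 1674.00; growth vs 2015 (1692.92) = -1.12%.
2017: real = 2356.2/1.467 = 1606.13; growth vs 2016 (1674.00) = -4.05%.
2018: real = 2443.1/1.505 = 1623.32; growth vs 2017 (1606.13) = 1.07%.

2018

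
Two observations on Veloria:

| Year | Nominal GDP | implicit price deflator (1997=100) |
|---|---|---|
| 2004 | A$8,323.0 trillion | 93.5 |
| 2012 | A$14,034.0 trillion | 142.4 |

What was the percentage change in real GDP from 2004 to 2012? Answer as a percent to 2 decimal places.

10.71%

Deflate each year: 2004 → 8323.0/0.935 = 8901.60; 2012 → 14034.0/1.424 = 9855.34.
So real GDP changed by 9855.34/8901.60 − 1 = 0.1071, i.e. 10.71%.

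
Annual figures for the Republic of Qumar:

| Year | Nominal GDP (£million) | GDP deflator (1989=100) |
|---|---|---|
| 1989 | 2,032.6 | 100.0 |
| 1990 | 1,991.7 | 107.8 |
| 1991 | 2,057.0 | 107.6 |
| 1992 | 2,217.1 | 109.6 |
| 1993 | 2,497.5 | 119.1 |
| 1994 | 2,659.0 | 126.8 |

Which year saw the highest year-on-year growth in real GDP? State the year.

1992

1990: real = 1991.7/1.078 = 1847.59; growth vs 1989 (2032.60) = -9.10%.
1991: real = 2057.0/1.076 = 1911.71; growth vs 1990 (1847.59) = 3.47%.
1992: real = 2217.1/1.096 = 2022.90; growth vs 1991 (1911.71) = 5.82%.
1993: real = 2497.5/1.191 = 2096.98; growth vs 1992 (2022.90) = 3.66%.
1994: real = 2659.0/1.268 = 2097.00; growth vs 1993 (2096.98) = 0.00%.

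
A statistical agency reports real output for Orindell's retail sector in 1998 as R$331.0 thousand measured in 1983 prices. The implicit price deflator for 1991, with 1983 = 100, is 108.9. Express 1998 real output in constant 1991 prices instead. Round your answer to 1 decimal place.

R$360.5 thousand

Real output in 1991 prices = Real output in 1983 prices × (P_1991/P_1983) = 331.0 × 1.089 = 360.46.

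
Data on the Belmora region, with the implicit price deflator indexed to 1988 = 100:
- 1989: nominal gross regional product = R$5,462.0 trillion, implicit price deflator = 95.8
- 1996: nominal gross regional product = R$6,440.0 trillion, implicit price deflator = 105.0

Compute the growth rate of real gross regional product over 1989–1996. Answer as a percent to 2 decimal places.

7.57%

Real gross regional product 1989 = 5462.0 / 0.958 = 5701.46.
Real gross regional product 1996 = 6440.0 / 1.050 = 6133.33.
Real growth = 6133.33 / 5701.46 − 1 = 0.0757.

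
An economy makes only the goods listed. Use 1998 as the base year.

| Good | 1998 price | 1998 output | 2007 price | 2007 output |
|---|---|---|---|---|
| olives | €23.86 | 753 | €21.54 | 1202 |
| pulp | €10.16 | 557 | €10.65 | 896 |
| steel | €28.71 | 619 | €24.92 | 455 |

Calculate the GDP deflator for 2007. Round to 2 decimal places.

91.99

Nominal GDP 2007 = 21.54·1202 + 10.65·896 + 24.92·455 = 46772.08.
Real GDP 2007 (at 1998 prices) = 23.86·1202 + 10.16·896 + 28.71·455 = 50846.13.
Deflator = Nominal/Real × 100 = 46772.08/50846.13 × 100 = 91.987.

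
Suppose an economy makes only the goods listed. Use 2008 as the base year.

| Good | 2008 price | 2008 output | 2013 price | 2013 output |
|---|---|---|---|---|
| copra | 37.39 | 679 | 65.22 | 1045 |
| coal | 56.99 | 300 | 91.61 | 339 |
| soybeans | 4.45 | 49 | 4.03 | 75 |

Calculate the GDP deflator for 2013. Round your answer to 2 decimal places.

Nominal GDP 2013 = 65.22·1045 + 91.61·339 + 4.03·75 = 99512.94.
Real GDP 2013 (at 2008 prices) = 37.39·1045 + 56.99·339 + 4.45·75 = 58725.91.
Deflator = Nominal/Real × 100 = 99512.94/58725.91 × 100 = 169.453.

169.45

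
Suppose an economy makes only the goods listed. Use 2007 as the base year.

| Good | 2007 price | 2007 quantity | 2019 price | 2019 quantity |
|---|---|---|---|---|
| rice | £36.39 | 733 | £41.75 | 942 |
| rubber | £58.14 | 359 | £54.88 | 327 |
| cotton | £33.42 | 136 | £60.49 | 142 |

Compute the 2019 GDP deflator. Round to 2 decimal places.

113.49

Nominal GDP 2019 = 41.75·942 + 54.88·327 + 60.49·142 = 65863.84.
Real GDP 2019 (at 2007 prices) = 36.39·942 + 58.14·327 + 33.42·142 = 58036.80.
Deflator = Nominal/Real × 100 = 65863.84/58036.80 × 100 = 113.486.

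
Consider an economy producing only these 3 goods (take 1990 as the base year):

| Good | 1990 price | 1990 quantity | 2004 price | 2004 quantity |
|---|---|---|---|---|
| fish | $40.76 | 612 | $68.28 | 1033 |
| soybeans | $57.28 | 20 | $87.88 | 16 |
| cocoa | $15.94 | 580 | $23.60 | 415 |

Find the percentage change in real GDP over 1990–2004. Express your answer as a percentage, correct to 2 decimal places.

Real GDP 1990 = Nominal GDP 1990 = 40.76·612 + 57.28·20 + 15.94·580 = 35335.92.
Real GDP 2004 (at 1990 prices) = 40.76·1033 + 57.28·16 + 15.94·415 = 49636.66.
Real growth = 49636.66/35335.92 − 1 = 0.4047.

40.47%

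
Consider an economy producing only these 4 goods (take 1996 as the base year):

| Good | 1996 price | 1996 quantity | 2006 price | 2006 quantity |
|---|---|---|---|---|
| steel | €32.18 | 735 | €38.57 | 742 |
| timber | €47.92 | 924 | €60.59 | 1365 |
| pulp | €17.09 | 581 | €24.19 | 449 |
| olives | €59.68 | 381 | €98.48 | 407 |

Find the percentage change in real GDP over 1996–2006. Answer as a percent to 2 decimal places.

20.53%

Real GDP 1996 = Nominal GDP 1996 = 32.18·735 + 47.92·924 + 17.09·581 + 59.68·381 = 100597.75.
Real GDP 2006 (at 1996 prices) = 32.18·742 + 47.92·1365 + 17.09·449 + 59.68·407 = 121251.53.
Real growth = 121251.53/100597.75 − 1 = 0.2053.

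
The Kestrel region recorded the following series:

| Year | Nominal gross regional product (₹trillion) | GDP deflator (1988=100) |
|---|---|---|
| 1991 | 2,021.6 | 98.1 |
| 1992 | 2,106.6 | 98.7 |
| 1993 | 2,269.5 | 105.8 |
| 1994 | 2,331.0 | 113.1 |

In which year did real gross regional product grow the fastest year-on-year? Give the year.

1992

1992: real = 2106.6/0.987 = 2134.35; growth vs 1991 (2060.75) = 3.57%.
1993: real = 2269.5/1.058 = 2145.09; growth vs 1992 (2134.35) = 0.50%.
1994: real = 2331.0/1.131 = 2061.01; growth vs 1993 (2145.09) = -3.92%.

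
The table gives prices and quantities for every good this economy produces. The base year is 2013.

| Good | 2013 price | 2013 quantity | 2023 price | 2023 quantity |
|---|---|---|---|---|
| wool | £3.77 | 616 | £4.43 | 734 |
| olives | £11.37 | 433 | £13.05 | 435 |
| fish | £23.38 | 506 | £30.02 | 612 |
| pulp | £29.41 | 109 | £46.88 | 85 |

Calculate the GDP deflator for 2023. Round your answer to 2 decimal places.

Nominal GDP 2023 = 4.43·734 + 13.05·435 + 30.02·612 + 46.88·85 = 31285.41.
Real GDP 2023 (at 2013 prices) = 3.77·734 + 11.37·435 + 23.38·612 + 29.41·85 = 24521.54.
Deflator = Nominal/Real × 100 = 31285.41/24521.54 × 100 = 127.583.

127.58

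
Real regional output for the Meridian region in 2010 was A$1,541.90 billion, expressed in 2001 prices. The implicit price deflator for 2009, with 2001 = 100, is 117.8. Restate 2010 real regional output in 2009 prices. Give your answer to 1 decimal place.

A$1,816.4 billion

Real regional output in 2009 prices = Real regional output in 2001 prices × (P_2009/P_2001) = 1541.90 × 1.178 = 1816.36.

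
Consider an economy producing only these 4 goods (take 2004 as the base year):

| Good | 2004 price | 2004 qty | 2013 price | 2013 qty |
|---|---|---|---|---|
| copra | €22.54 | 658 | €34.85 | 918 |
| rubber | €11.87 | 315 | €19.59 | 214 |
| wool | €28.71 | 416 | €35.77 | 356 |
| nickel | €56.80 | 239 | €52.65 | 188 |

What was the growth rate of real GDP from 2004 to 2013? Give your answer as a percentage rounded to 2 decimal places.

0.10%

Real GDP 2004 = Nominal GDP 2004 = 22.54·658 + 11.87·315 + 28.71·416 + 56.80·239 = 44088.93.
Real GDP 2013 (at 2004 prices) = 22.54·918 + 11.87·214 + 28.71·356 + 56.80·188 = 44131.06.
Real growth = 44131.06/44088.93 − 1 = 0.0010.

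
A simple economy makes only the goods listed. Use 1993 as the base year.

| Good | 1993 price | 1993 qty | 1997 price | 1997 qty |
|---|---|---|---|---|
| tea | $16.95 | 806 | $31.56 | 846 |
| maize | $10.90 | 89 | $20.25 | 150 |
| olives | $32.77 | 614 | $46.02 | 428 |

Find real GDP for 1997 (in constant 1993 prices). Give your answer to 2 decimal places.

Real GDP 1997 = Σ (p_1993 × q_1997) = 16.95·846 + 10.90·150 + 32.77·428 = 30000.26.

$30000.26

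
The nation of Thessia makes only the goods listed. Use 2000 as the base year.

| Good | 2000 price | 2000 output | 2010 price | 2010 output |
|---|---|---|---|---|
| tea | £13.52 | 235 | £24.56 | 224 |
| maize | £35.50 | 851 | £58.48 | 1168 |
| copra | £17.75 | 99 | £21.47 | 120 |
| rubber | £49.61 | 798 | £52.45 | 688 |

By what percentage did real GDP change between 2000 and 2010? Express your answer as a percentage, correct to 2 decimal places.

Real GDP 2000 = Nominal GDP 2000 = 13.52·235 + 35.50·851 + 17.75·99 + 49.61·798 = 74733.73.
Real GDP 2010 (at 2000 prices) = 13.52·224 + 35.50·1168 + 17.75·120 + 49.61·688 = 80754.16.
Real growth = 80754.16/74733.73 − 1 = 0.0806.

8.06%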